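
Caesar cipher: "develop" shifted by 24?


Word: "develop"
Shift: 24
Each letter → (letter + shift) mod 26:
  'd' (3) + 24 = 1 → 'b'
  'e' (4) + 24 = 2 → 'c'
  'v' (21) + 24 = 19 → 't'
  'e' (4) + 24 = 2 → 'c'
  'l' (11) + 24 = 9 → 'j'
  'o' (14) + 24 = 12 → 'm'
  'p' (15) + 24 = 13 → 'n'
Result = "bctcjmn"


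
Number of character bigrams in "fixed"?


Word: "fixed" (length 5)
Number of 2-grams = length - 2 + 1 = 5 - 2 + 1
= 4


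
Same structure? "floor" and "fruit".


Pattern of "floor": [0, 1, 2, 2, 3]
Pattern of "fruit": [0, 1, 2, 3, 4]
Patterns do not match
Same pattern = No


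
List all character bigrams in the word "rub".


Word: "rub" (length 3)
Number of bigrams = 3 - 2 + 1 = 2
  Position 0: "ru"
  Position 1: "ub"
Bigrams = "ru", "ub"


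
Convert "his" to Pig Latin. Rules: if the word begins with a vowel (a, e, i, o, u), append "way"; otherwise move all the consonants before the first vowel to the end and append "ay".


Word: "his"
Starts with consonant(s) → move to end, add 'ay'
Consonant cluster: "h"
Pig Latin = "ishay"


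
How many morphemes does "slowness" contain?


Word: "slowness"
Morphemes: slow + -ness
Each morpheme carries meaning
= 2 morphemes


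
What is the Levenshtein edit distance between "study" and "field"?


Word 1: "study" (length 5)
Word 2: "field" (length 5)
One optimal edit sequence (insert/delete/substitute each cost 1):
  1. substitute 's' -> 'f'  (+1)
  2. substitute 't' -> 'i'  (+1)
  3. substitute 'u' -> 'e'  (+1)
  4. substitute 'd' -> 'l'  (+1)
  5. substitute 'y' -> 'd'  (+1)
Total edit operations: 5
Edit distance = 5


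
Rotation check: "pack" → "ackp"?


Word: "pack", Candidate: "ackp"
Method: check if candidate is substring of word+word
"packpack" contains "ackp"? Yes
Is rotation = Yes


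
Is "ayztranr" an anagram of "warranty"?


Word 1: "warranty" → sorted: aanrrtwy
Word 2: "ayztranr" → sorted: aanrrtyz
Same letters? aanrrtwy != aanrrtyz
Anagram = No


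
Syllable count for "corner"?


Word: "corner"
Syllable breakdown: cor / ner
Counting: 2 parts
= 2 syllables


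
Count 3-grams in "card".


Word: "card" (length 4)
Number of 3-grams = length - 3 + 1 = 4 - 3 + 1
= 2


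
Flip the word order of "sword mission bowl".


Original: "sword mission bowl"
Words (1..n): sword | mission | bowl
Reversed (n..1): bowl | mission | sword
Result = "bowl mission sword"


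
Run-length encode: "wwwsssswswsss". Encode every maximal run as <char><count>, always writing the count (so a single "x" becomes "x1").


String: "wwwsssswswsss"
Scanning for consecutive runs:
  'w' x 3
  's' x 4
  'w' x 1
  's' x 1
  'w' x 1
  's' x 3
RLE = "w3s4w1s1w1s3"


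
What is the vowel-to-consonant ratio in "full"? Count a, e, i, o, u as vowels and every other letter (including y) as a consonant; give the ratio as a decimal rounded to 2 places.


Word: "full"
Vowels (a,e,i,o,u): 1
Consonants: 3
Ratio = 1/3
= 0.33


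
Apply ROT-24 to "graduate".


Word: "graduate"
Shift: 24
Each letter → (letter + shift) mod 26:
  'g' (6) + 24 = 4 → 'e'
  'r' (17) + 24 = 15 → 'p'
  'a' (0) + 24 = 24 → 'y'
  'd' (3) + 24 = 1 → 'b'
  'u' (20) + 24 = 18 → 's'
  'a' (0) + 24 = 24 → 'y'
  't' (19) + 24 = 17 → 'r'
  'e' (4) + 24 = 2 → 'c'
Result = "epybsyrc"


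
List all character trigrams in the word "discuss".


Word: "discuss" (length 7)
Number of trigrams = 7 - 3 + 1 = 5
  Position 0: "dis"
  Position 1: "isc"
  Position 2: "scu"
  Position 3: "cus"
  Position 4: "uss"
Trigrams = "dis", "isc", "scu", "cus", "uss"


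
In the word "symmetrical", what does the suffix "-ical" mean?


Suffix: -ical
Example: symmetrical (symmetry + -ical, with a spelling change)
Meaning = relating to


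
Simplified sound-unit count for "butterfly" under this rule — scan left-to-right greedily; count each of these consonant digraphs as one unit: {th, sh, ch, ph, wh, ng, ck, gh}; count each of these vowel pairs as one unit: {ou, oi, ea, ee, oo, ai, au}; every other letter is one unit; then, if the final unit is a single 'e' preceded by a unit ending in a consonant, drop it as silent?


Word: "butterfly" (9 letters)
Left-to-right scan:
  1. 'b' (letter)
  2. 'u' (letter)
  3. 't' (letter)
  4. 't' (letter)
  5. 'e' (letter)
  6. 'r' (letter)
  7. 'f' (letter)
  8. 'l' (letter)
  9. 'y' (letter)
Units from scan: 9
Sound units = 9 units


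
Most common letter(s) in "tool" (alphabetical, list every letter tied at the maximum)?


Word: "tool"
Letter counts:
  'l': 1
  'o': 2
  't': 1
Maximum count = 2
Most frequent = 'o' (2 times each)


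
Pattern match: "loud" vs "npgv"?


Pattern of "loud": [0, 1, 2, 3]
Pattern of "npgv": [0, 1, 2, 3]
Patterns match
Same pattern = Yes


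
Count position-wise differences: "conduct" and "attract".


Comparing character by character (same length = 7):
  Pos 0: 'c' vs 'a' !=
  Pos 1: 'o' vs 't' !=
  Pos 2: 'n' vs 't' !=
  Pos 3: 'd' vs 'r' !=
  Pos 4: 'u' vs 'a' !=
  Pos 5: 'c' vs 'c' =
  Pos 6: 't' vs 't' =
Hamming distance = 5


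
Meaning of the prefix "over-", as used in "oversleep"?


Prefix: over-
As in: oversleep -> over- + sleep
Meaning = excessive


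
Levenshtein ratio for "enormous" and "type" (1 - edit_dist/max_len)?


Word 1: "enormous" (length 8)
Word 2: "type" (length 4)
One optimal edit sequence:
  1. delete 'e'  (+1)
  2. delete 'n'  (+1)
  3. delete 'o'  (+1)
  4. delete 'r'  (+1)
  5. substitute 'm' -> 't'  (+1)
  6. substitute 'o' -> 'y'  (+1)
  7. substitute 'u' -> 'p'  (+1)
  8. substitute 's' -> 'e'  (+1)
Edit distance = 8
Max length = max(8, 4) = 8
Similarity = 1 - 8/8
= 0.0000


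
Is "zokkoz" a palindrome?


Word: "zokkoz"
Reversed: "zokkoz"
Forward == Backward? zokkoz == zokkoz
Palindrome = Yes


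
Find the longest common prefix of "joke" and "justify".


Word 1: "joke"
Word 2: "justify"
Comparing from start:
  Pos 0: 'j' == 'j'
  Pos 1: 'o' != 'u' (stop)
LCP = "j" (length 1)


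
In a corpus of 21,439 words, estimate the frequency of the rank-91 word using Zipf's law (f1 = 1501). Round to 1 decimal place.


Zipf's law: f(r) = f(1) / r
f(1) = 1501
f(91) = 1501 / 91
= 16.5 occurrences


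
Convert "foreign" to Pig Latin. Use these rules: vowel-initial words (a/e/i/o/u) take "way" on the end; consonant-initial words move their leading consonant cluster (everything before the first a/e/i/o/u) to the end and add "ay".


Word: "foreign"
Starts with consonant(s) → move to end, add 'ay'
Consonant cluster: "f"
Pig Latin = "oreignfay"


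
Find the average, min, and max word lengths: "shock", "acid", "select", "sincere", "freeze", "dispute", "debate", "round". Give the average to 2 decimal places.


Lengths: "shock"=5, "acid"=4, "select"=6, "sincere"=7, "freeze"=6, "dispute"=7, "debate"=6, "round"=5
Sum = 46, Count = 8
Average = 46/8 = 5.75
= avg=5.75, min=4, max=7


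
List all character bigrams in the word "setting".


Word: "setting" (length 7)
Number of bigrams = 7 - 2 + 1 = 6
  Position 0: "se"
  Position 1: "et"
  Position 2: "tt"
  Position 3: "ti"
  Position 4: "in"
  Position 5: "ng"
Bigrams = "se", "et", "tt", "ti", "in", "ng"


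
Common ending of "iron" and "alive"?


Word 1: "iron"
Word 2: "alive"
Comparing from end:
  Pos -1: 'n' != 'e' (stop)
LCS = "" (length 0)


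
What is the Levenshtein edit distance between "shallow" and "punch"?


Word 1: "shallow" (length 7)
Word 2: "punch" (length 5)
One optimal edit sequence (insert/delete/substitute each cost 1):
  1. delete 's'  (+1)
  2. delete 'h'  (+1)
  3. substitute 'a' -> 'p'  (+1)
  4. substitute 'l' -> 'u'  (+1)
  5. substitute 'l' -> 'n'  (+1)
  6. substitute 'o' -> 'c'  (+1)
  7. substitute 'w' -> 'h'  (+1)
Total edit operations: 7
Edit distance = 7


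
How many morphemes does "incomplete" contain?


Word: "incomplete"
Morphemes: in- + complete
Each morpheme carries meaning
= 2 morphemes


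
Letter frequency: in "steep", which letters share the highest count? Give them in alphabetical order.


Word: "steep"
Letter counts:
  'e': 2
  'p': 1
  's': 1
  't': 1
Maximum count = 2
Most frequent = 'e' (2 times each)


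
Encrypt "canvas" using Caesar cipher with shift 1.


Word: "canvas"
Shift: 1
Each letter → (letter + shift) mod 26:
  'c' (2) + 1 = 3 → 'd'
  'a' (0) + 1 = 1 → 'b'
  'n' (13) + 1 = 14 → 'o'
  'v' (21) + 1 = 22 → 'w'
  'a' (0) + 1 = 1 → 'b'
  's' (18) + 1 = 19 → 't'
Result = "dbowbt"


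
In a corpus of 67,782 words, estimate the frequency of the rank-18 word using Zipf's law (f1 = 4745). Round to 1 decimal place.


Zipf's law: f(r) = f(1) / r
f(1) = 4745
f(18) = 4745 / 18
= 263.6 occurrences


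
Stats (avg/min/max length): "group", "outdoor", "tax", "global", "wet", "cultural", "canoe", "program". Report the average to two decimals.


Lengths: "group"=5, "outdoor"=7, "tax"=3, "global"=6, "wet"=3, "cultural"=8, "canoe"=5, "program"=7
Sum = 44, Count = 8
Average = 44/8 = 5.50
= avg=5.50, min=3, max=8


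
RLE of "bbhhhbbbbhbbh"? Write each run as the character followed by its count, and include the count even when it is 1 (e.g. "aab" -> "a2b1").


String: "bbhhhbbbbhbbh"
Scanning for consecutive runs:
  'b' x 2
  'h' x 3
  'b' x 4
  'h' x 1
  'b' x 2
  'h' x 1
RLE = "b2h3b4h1b2h1"


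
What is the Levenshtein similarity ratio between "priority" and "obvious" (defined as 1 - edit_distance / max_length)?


Word 1: "priority" (length 8)
Word 2: "obvious" (length 7)
One optimal edit sequence:
  1. insert 'o'  (+1)
  2. substitute 'p' -> 'b'  (+1)
  3. substitute 'r' -> 'v'  (+1)
  4. keep 'i'
  5. keep 'o'
  6. delete 'r'  (+1)
  7. delete 'i'  (+1)
  8. substitute 't' -> 'u'  (+1)
  9. substitute 'y' -> 's'  (+1)
Edit distance = 7
Max length = max(8, 7) = 8
Similarity = 1 - 7/8
= 0.1250


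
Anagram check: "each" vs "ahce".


Word 1: "each" → sorted: aceh
Word 2: "ahce" → sorted: aceh
Same letters? aceh == aceh
Anagram = Yes


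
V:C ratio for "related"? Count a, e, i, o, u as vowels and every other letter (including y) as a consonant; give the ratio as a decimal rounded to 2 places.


Word: "related"
Vowels (a,e,i,o,u): 3
Consonants: 4
Ratio = 3/4
= 0.75


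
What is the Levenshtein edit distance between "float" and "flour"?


Word 1: "float" (length 5)
Word 2: "flour" (length 5)
One optimal edit sequence (insert/delete/substitute each cost 1):
  1. keep 'f'
  2. keep 'l'
  3. keep 'o'
  4. substitute 'a' -> 'u'  (+1)
  5. substitute 't' -> 'r'  (+1)
Total edit operations: 2
Edit distance = 2


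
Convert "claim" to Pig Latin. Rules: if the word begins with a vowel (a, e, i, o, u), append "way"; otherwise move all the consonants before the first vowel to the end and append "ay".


Word: "claim"
Starts with consonant(s) → move to end, add 'ay'
Consonant cluster: "cl"
Pig Latin = "aimclay"


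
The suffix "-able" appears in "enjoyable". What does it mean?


Suffix: -able
Example: enjoyable (enjoy + -able)
Meaning = capable of


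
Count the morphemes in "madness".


Word: "madness"
Morphemes: mad | -ness
Each morpheme carries meaning
= 2 morphemes


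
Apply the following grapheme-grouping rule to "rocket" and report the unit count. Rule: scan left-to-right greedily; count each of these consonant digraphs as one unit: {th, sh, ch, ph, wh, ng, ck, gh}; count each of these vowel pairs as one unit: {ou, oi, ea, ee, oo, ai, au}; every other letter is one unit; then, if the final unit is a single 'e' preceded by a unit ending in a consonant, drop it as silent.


Word: "rocket" (6 letters)
Left-to-right scan:
  (1) 'r' (letter)
  (2) 'o' (letter)
  (3) 'ck' (digraph)
  (4) 'e' (letter)
  (5) 't' (letter)
Units from scan: 5
Sound units = 5 units


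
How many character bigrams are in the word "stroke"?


Word: "stroke" (length 6)
Number of 2-grams = length - 2 + 1 = 6 - 2 + 1
= 5


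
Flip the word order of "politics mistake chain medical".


Original: "politics mistake chain medical"
Words (1..n): politics | mistake | chain | medical
Reversed (n..1): medical | chain | mistake | politics
Result = "medical chain mistake politics"


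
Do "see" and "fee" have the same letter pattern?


Pattern of "see": [0, 1, 1]
Pattern of "fee": [0, 1, 1]
Patterns match
Same pattern = Yes


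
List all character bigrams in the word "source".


Word: "source" (length 6)
Number of bigrams = 6 - 2 + 1 = 5
  Position 0: "so"
  Position 1: "ou"
  Position 2: "ur"
  Position 3: "rc"
  Position 4: "ce"
Bigrams = "so", "ou", "ur", "rc", "ce"


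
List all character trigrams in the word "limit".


Word: "limit" (length 5)
Number of trigrams = 5 - 3 + 1 = 3
  Position 0: "lim"
  Position 1: "imi"
  Position 2: "mit"
Trigrams = "lim", "imi", "mit"


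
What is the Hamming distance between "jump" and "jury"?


Comparing character by character (same length = 4):
  Pos 0: 'j' vs 'j' =
  Pos 1: 'u' vs 'u' =
  Pos 2: 'm' vs 'r' !=
  Pos 3: 'p' vs 'y' !=
Hamming distance = 2


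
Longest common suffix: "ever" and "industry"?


Word 1: "ever"
Word 2: "industry"
Comparing from end:
  Pos -1: 'r' != 'y' (stop)
LCS = "" (length 0)


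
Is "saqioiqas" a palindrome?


Word: "saqioiqas"
Reversed: "saqioiqas"
Forward == Backward? saqioiqas == saqioiqas
Palindrome = Yes


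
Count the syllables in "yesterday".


Word: "yesterday"
Syllable breakdown: yes | ter | day
Counting: 3 parts
= 3 syllables


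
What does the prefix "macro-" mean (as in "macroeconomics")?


Prefix: macro-
As in: macroeconomics -> macro- + economics
Meaning = large


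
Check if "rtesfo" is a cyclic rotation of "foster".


Word: "foster", Candidate: "rtesfo"
Method: check if candidate is substring of word+word
"fosterfoster" contains "rtesfo"? No
Is rotation = No


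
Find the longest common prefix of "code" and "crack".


Word 1: "code"
Word 2: "crack"
Comparing from start:
  Pos 0: 'c' == 'c'
  Pos 1: 'o' != 'r' (stop)
LCP = "c" (length 1)


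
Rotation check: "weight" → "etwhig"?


Word: "weight", Candidate: "etwhig"
Method: check if candidate is substring of word+word
"weightweight" contains "etwhig"? No
Is rotation = No


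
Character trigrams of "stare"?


Word: "stare" (length 5)
Number of trigrams = 5 - 3 + 1 = 3
  Position 0: "sta"
  Position 1: "tar"
  Position 2: "are"
Trigrams = "sta", "tar", "are"


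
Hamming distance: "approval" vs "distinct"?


Comparing character by character (same length = 8):
  Pos 0: 'a' vs 'd' !=
  Pos 1: 'p' vs 'i' !=
  Pos 2: 'p' vs 's' !=
  Pos 3: 'r' vs 't' !=
  Pos 4: 'o' vs 'i' !=
  Pos 5: 'v' vs 'n' !=
  Pos 6: 'a' vs 'c' !=
  Pos 7: 'l' vs 't' !=
Hamming distance = 8


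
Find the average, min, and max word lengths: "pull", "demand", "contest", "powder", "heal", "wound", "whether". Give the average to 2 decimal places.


Lengths: "pull"=4, "demand"=6, "contest"=7, "powder"=6, "heal"=4, "wound"=5, "whether"=7
Sum = 39, Count = 7
Average = 39/7 = 5.57
= avg=5.57, min=4, max=7


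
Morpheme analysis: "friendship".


Word: "friendship"
Morphemes: friend / -ship
Each morpheme carries meaning
= 2 morphemes


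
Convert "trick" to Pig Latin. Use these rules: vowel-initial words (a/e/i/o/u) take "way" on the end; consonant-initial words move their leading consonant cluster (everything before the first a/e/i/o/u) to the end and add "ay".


Word: "trick"
Starts with consonant(s) → move to end, add 'ay'
Consonant cluster: "tr"
Pig Latin = "icktray"


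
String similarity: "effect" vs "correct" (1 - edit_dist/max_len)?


Word 1: "effect" (length 6)
Word 2: "correct" (length 7)
One optimal edit sequence:
  1. insert 'c'  (+1)
  2. substitute 'e' -> 'o'  (+1)
  3. substitute 'f' -> 'r'  (+1)
  4. substitute 'f' -> 'r'  (+1)
  5. keep 'e'
  6. keep 'c'
  7. keep 't'
Edit distance = 4
Max length = max(6, 7) = 7
Similarity = 1 - 4/7
= 0.4286


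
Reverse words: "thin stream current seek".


Original: "thin stream current seek"
Words (1..n): thin | stream | current | seek
Reversed (n..1): seek | current | stream | thin
Result = "seek current stream thin"


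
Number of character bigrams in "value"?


Word: "value" (length 5)
Number of 2-grams = length - 2 + 1 = 5 - 2 + 1
= 4


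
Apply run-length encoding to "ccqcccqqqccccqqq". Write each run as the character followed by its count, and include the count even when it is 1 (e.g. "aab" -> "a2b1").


String: "ccqcccqqqccccqqq"
Scanning for consecutive runs:
  'c' x 2
  'q' x 1
  'c' x 3
  'q' x 3
  'c' x 4
  'q' x 3
RLE = "c2q1c3q3c4q3"


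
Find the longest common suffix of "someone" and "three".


Word 1: "someone"
Word 2: "three"
Comparing from end:
  Pos -1: 'e' == 'e'
  Pos -2: 'n' != 'e' (stop)
LCS = "e" (length 1)


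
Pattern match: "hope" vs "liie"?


Pattern of "hope": [0, 1, 2, 3]
Pattern of "liie": [0, 1, 1, 2]
Patterns do not match
Same pattern = No


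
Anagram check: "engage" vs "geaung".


Word 1: "engage" → sorted: aeeggn
Word 2: "geaung" → sorted: aeggnu
Same letters? aeeggn != aeggnu
Anagram = No


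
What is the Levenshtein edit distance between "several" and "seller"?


Word 1: "several" (length 7)
Word 2: "seller" (length 6)
One optimal edit sequence (insert/delete/substitute each cost 1):
  1. keep 's'
  2. keep 'e'
  3. insert 'l'  (+1)
  4. substitute 'v' -> 'l'  (+1)
  5. keep 'e'
  6. keep 'r'
  7. delete 'a'  (+1)
  8. delete 'l'  (+1)
Total edit operations: 4
Edit distance = 4


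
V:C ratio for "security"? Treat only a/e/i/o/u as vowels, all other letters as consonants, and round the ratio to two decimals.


Word: "security"
Vowels (a,e,i,o,u): 3
Consonants: 5
Ratio = 3/5
= 0.60


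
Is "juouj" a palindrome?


Word: "juouj"
Reversed: "juouj"
Forward == Backward? juouj == juouj
Palindrome = Yes


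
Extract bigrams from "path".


Word: "path" (length 4)
Number of bigrams = 4 - 2 + 1 = 3
  Position 0: "pa"
  Position 1: "at"
  Position 2: "th"
Bigrams = "pa", "at", "th"


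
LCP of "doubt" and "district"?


Word 1: "doubt"
Word 2: "district"
Comparing from start:
  Pos 0: 'd' == 'd'
  Pos 1: 'o' != 'i' (stop)
LCP = "d" (length 1)


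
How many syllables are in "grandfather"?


Word: "grandfather"
Syllable breakdown: grand | fa | ther
Counting: 3 parts
= 3 syllables


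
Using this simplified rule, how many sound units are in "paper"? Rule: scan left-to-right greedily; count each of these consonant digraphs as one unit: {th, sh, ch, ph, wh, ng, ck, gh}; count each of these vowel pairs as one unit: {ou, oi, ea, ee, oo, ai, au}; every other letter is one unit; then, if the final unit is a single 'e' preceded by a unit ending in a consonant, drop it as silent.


Word: "paper" (5 letters)
Left-to-right scan:
  [1] 'p' (letter)
  [2] 'a' (letter)
  [3] 'p' (letter)
  [4] 'e' (letter)
  [5] 'r' (letter)
Units from scan: 5
Sound units = 5 units


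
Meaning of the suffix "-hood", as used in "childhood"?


Suffix: -hood
As in: childhood -> child + -hood
Meaning = state / condition


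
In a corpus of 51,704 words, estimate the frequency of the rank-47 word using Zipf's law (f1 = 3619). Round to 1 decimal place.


Zipf's law: f(r) = f(1) / r
f(1) = 3619
f(47) = 3619 / 47
= 77.0 occurrences


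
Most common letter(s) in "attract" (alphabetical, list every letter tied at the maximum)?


Word: "attract"
Letter counts:
  'a': 2
  'c': 1
  'r': 1
  't': 3
Maximum count = 3
Most frequent = 't' (3 times each)


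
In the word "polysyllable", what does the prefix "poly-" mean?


Prefix: poly-
Example: polysyllable = poly- + syllable
Meaning = many


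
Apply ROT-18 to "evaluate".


Word: "evaluate"
Shift: 18
Each letter → (letter + shift) mod 26:
  'e' (4) + 18 = 22 → 'w'
  'v' (21) + 18 = 13 → 'n'
  'a' (0) + 18 = 18 → 's'
  'l' (11) + 18 = 3 → 'd'
  'u' (20) + 18 = 12 → 'm'
  'a' (0) + 18 = 18 → 's'
  't' (19) + 18 = 11 → 'l'
  'e' (4) + 18 = 22 → 'w'
Result = "wnsdmslw"


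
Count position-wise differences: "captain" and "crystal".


Comparing character by character (same length = 7):
  Pos 0: 'c' vs 'c' =
  Pos 1: 'a' vs 'r' !=
  Pos 2: 'p' vs 'y' !=
  Pos 3: 't' vs 's' !=
  Pos 4: 'a' vs 't' !=
  Pos 5: 'i' vs 'a' !=
  Pos 6: 'n' vs 'l' !=
Hamming distance = 6


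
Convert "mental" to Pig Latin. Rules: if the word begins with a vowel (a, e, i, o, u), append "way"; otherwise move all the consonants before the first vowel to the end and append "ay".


Word: "mental"
Starts with consonant(s) → move to end, add 'ay'
Consonant cluster: "m"
Pig Latin = "entalmay"


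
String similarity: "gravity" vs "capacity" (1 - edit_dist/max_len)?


Word 1: "gravity" (length 7)
Word 2: "capacity" (length 8)
One optimal edit sequence:
  1. insert 'c'  (+1)
  2. substitute 'g' -> 'a'  (+1)
  3. substitute 'r' -> 'p'  (+1)
  4. keep 'a'
  5. substitute 'v' -> 'c'  (+1)
  6. keep 'i'
  7. keep 't'
  8. keep 'y'
Edit distance = 4
Max length = max(7, 8) = 8
Similarity = 1 - 4/8
= 0.5000


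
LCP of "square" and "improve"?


Word 1: "square"
Word 2: "improve"
Comparing from start:
  Pos 0: 's' != 'i' (stop)
LCP = "" (length 0)


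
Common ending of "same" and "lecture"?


Word 1: "same"
Word 2: "lecture"
Comparing from end:
  Pos -1: 'e' == 'e'
  Pos -2: 'm' != 'r' (stop)
LCS = "e" (length 1)


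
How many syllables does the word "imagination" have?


Word: "imagination"
Syllable breakdown: i | mag | i | na | tion
Counting: 5 parts
= 5 syllables


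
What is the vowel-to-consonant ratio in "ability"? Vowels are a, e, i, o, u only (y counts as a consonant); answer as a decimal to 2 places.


Word: "ability"
Vowels (a,e,i,o,u): 3
Consonants: 4
Ratio = 3/4
= 0.75


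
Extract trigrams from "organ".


Word: "organ" (length 5)
Number of trigrams = 5 - 3 + 1 = 3
  Position 0: "org"
  Position 1: "rga"
  Position 2: "gan"
Trigrams = "org", "rga", "gan"


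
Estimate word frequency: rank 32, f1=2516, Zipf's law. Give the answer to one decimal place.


Zipf's law: f(r) = f(1) / r
f(1) = 2516
f(32) = 2516 / 32
= 78.6 occurrences


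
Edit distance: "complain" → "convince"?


Word 1: "complain" (length 8)
Word 2: "convince" (length 8)
One optimal edit sequence (insert/delete/substitute each cost 1):
  1. keep 'c'
  2. keep 'o'
  3. substitute 'm' -> 'n'  (+1)
  4. substitute 'p' -> 'v'  (+1)
  5. substitute 'l' -> 'i'  (+1)
  6. substitute 'a' -> 'n'  (+1)
  7. substitute 'i' -> 'c'  (+1)
  8. substitute 'n' -> 'e'  (+1)
Total edit operations: 6
Edit distance = 6


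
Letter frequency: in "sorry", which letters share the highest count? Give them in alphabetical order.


Word: "sorry"
Letter counts:
  'o': 1
  'r': 2
  's': 1
  'y': 1
Maximum count = 2
Most frequent = 'r' (2 times each)


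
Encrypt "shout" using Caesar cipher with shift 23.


Word: "shout"
Shift: 23
Each letter → (letter + shift) mod 26:
  's' (18) + 23 = 15 → 'p'
  'h' (7) + 23 = 4 → 'e'
  'o' (14) + 23 = 11 → 'l'
  'u' (20) + 23 = 17 → 'r'
  't' (19) + 23 = 16 → 'q'
Result = "pelrq"


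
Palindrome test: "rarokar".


Word: "rarokar"
Reversed: "rakorar"
Forward == Backward? rarokar != rakorar
Palindrome = No


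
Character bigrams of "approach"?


Word: "approach" (length 8)
Number of bigrams = 8 - 2 + 1 = 7
  Position 0: "ap"
  Position 1: "pp"
  Position 2: "pr"
  Position 3: "ro"
  Position 4: "oa"
  Position 5: "ac"
  Position 6: "ch"
Bigrams = "ap", "pp", "pr", "ro", "oa", "ac", "ch"


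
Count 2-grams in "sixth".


Word: "sixth" (length 5)
Number of 2-grams = length - 2 + 1 = 5 - 2 + 1
= 4


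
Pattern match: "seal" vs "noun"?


Pattern of "seal": [0, 1, 2, 3]
Pattern of "noun": [0, 1, 2, 0]
Patterns do not match
Same pattern = No


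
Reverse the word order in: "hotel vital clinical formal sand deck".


Original: "hotel vital clinical formal sand deck"
Words (1..n): hotel | vital | clinical | formal | sand | deck
Reversed (n..1): deck | sand | formal | clinical | vital | hotel
Result = "deck sand formal clinical vital hotel"


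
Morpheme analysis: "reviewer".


Word: "reviewer"
Morphemes: re- / view / -er
Each morpheme carries meaning
= 3 morphemes


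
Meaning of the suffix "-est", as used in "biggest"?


Suffix: -est
Example: biggest = big + -est, with a spelling change
Meaning = most


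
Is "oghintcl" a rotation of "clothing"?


Word: "clothing", Candidate: "oghintcl"
Method: check if candidate is substring of word+word
"clothingclothing" contains "oghintcl"? No
Is rotation = No


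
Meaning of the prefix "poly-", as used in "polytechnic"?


Prefix: poly-
As in: polytechnic -> poly- + technic
Meaning = many


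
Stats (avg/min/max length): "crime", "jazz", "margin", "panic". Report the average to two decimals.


Lengths: "crime"=5, "jazz"=4, "margin"=6, "panic"=5
Sum = 20, Count = 4
Average = 20/4 = 5.00
= avg=5.00, min=4, max=6


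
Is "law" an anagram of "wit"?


Word 1: "wit" → sorted: itw
Word 2: "law" → sorted: alw
Same letters? itw != alw
Anagram = No


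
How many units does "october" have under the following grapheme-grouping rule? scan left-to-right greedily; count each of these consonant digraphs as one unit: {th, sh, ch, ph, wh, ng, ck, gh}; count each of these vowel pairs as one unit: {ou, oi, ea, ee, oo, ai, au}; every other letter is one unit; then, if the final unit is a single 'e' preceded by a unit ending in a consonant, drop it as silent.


Word: "october" (7 letters)
Left-to-right scan:
  [1] 'o' (letter)
  [2] 'c' (letter)
  [3] 't' (letter)
  [4] 'o' (letter)
  [5] 'b' (letter)
  [6] 'e' (letter)
  [7] 'r' (letter)
Units from scan: 7
Sound units = 7 units


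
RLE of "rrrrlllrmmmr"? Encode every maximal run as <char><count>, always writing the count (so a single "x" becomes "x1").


String: "rrrrlllrmmmr"
Scanning for consecutive runs:
  'r' x 4
  'l' x 3
  'r' x 1
  'm' x 3
  'r' x 1
RLE = "r4l3r1m3r1"


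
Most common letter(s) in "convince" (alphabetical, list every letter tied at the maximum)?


Word: "convince"
Letter counts:
  'c': 2
  'e': 1
  'i': 1
  'n': 2
  'o': 1
  'v': 1
Maximum count = 2
Most frequent = 'c', 'n' (2 times each)


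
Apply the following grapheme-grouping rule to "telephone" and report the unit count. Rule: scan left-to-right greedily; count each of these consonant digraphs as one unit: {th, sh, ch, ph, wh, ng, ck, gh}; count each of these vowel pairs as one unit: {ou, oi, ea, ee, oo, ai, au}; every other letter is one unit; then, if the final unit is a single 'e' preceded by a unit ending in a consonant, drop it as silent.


Word: "telephone" (9 letters)
Left-to-right scan:
  1. 't' (letter)
  2. 'e' (letter)
  3. 'l' (letter)
  4. 'e' (letter)
  5. 'ph' (digraph)
  6. 'o' (letter)
  7. 'n' (letter)
  8. 'e' (letter)
Units from scan: 8
Final unit is 'e' after a consonant -> drop as silent (-1)
Sound units = 7 units


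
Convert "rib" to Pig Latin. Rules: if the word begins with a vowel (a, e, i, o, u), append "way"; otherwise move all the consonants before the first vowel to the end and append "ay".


Word: "rib"
Starts with consonant(s) → move to end, add 'ay'
Consonant cluster: "r"
Pig Latin = "ibray"


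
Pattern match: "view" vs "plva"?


Pattern of "view": [0, 1, 2, 3]
Pattern of "plva": [0, 1, 2, 3]
Patterns match
Same pattern = Yes


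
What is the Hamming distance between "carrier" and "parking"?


Comparing character by character (same length = 7):
  Pos 0: 'c' vs 'p' !=
  Pos 1: 'a' vs 'a' =
  Pos 2: 'r' vs 'r' =
  Pos 3: 'r' vs 'k' !=
  Pos 4: 'i' vs 'i' =
  Pos 5: 'e' vs 'n' !=
  Pos 6: 'r' vs 'g' !=
Hamming distance = 4


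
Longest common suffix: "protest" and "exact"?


Word 1: "protest"
Word 2: "exact"
Comparing from end:
  Pos -1: 't' == 't'
  Pos -2: 's' != 'c' (stop)
LCS = "t" (length 1)


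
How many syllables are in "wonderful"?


Word: "wonderful"
Syllable breakdown: won · der · ful
Counting: 3 parts
= 3 syllables


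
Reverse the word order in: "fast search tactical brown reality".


Original: "fast search tactical brown reality"
Words (1..n): fast | search | tactical | brown | reality
Reversed (n..1): reality | brown | tactical | search | fast
Result = "reality brown tactical search fast"


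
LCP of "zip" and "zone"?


Word 1: "zip"
Word 2: "zone"
Comparing from start:
  Pos 0: 'z' == 'z'
  Pos 1: 'i' != 'o' (stop)
LCP = "z" (length 1)


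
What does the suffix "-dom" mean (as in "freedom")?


Suffix: -dom
Example: freedom = free + -dom
Meaning = state / realm


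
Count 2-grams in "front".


Word: "front" (length 5)
Number of 2-grams = length - 2 + 1 = 5 - 2 + 1
= 4


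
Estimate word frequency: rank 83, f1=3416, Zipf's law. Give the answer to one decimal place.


Zipf's law: f(r) = f(1) / r
f(1) = 3416
f(83) = 3416 / 83
= 41.2 occurrences


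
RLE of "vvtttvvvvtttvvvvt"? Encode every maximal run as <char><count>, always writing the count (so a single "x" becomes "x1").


String: "vvtttvvvvtttvvvvt"
Scanning for consecutive runs:
  'v' x 2
  't' x 3
  'v' x 4
  't' x 3
  'v' x 4
  't' x 1
RLE = "v2t3v4t3v4t1"


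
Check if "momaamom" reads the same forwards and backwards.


Word: "momaamom"
Reversed: "momaamom"
Forward == Backward? momaamom == momaamom
Palindrome = Yes


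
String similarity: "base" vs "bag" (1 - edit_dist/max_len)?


Word 1: "base" (length 4)
Word 2: "bag" (length 3)
One optimal edit sequence:
  1. keep 'b'
  2. keep 'a'
  3. delete 's'  (+1)
  4. substitute 'e' -> 'g'  (+1)
Edit distance = 2
Max length = max(4, 3) = 4
Similarity = 1 - 2/4
= 0.5000


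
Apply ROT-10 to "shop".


Word: "shop"
Shift: 10
Each letter → (letter + shift) mod 26:
  's' (18) + 10 = 2 → 'c'
  'h' (7) + 10 = 17 → 'r'
  'o' (14) + 10 = 24 → 'y'
  'p' (15) + 10 = 25 → 'z'
Result = "cryz"


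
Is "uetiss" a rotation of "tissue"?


Word: "tissue", Candidate: "uetiss"
Method: check if candidate is substring of word+word
"tissuetissue" contains "uetiss"? Yes
Is rotation = Yes


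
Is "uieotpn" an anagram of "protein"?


Word 1: "protein" → sorted: einoprt
Word 2: "uieotpn" → sorted: einoptu
Same letters? einoprt != einoptu
Anagram = No


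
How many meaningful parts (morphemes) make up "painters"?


Word: "painters"
Morphemes: paint | -er | -s
Each morpheme carries meaning
= 3 morphemes


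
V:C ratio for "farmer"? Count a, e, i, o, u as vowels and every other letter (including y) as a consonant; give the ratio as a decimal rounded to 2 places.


Word: "farmer"
Vowels (a,e,i,o,u): 2
Consonants: 4
Ratio = 2/4
= 0.50


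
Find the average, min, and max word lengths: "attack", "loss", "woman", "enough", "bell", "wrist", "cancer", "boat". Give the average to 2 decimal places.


Lengths: "attack"=6, "loss"=4, "woman"=5, "enough"=6, "bell"=4, "wrist"=5, "cancer"=6, "boat"=4
Sum = 40, Count = 8
Average = 40/8 = 5.00
= avg=5.00, min=4, max=6


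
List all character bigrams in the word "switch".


Word: "switch" (length 6)
Number of bigrams = 6 - 2 + 1 = 5
  Position 0: "sw"
  Position 1: "wi"
  Position 2: "it"
  Position 3: "tc"
  Position 4: "ch"
Bigrams = "sw", "wi", "it", "tc", "ch"


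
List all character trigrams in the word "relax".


Word: "relax" (length 5)
Number of trigrams = 5 - 3 + 1 = 3
  Position 0: "rel"
  Position 1: "ela"
  Position 2: "lax"
Trigrams = "rel", "ela", "lax"


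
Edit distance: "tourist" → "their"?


Word 1: "tourist" (length 7)
Word 2: "their" (length 5)
One optimal edit sequence (insert/delete/substitute each cost 1):
  1. keep 't'
  2. delete 'o'  (+1)
  3. substitute 'u' -> 'h'  (+1)
  4. substitute 'r' -> 'e'  (+1)
  5. keep 'i'
  6. delete 's'  (+1)
  7. substitute 't' -> 'r'  (+1)
Total edit operations: 5
Edit distance = 5


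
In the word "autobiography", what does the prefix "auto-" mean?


Prefix: auto-
As in: autobiography -> auto- + biography
Meaning = self


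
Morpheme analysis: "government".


Word: "government"
Morphemes: govern | -ment
Each morpheme carries meaning
= 2 morphemes


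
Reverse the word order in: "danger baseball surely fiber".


Original: "danger baseball surely fiber"
Words (1..n): danger | baseball | surely | fiber
Reversed (n..1): fiber | surely | baseball | danger
Result = "fiber surely baseball danger"


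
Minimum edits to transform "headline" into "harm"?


Word 1: "headline" (length 8)
Word 2: "harm" (length 4)
One optimal edit sequence (insert/delete/substitute each cost 1):
  1. keep 'h'
  2. delete 'e'  (+1)
  3. keep 'a'
  4. delete 'd'  (+1)
  5. delete 'l'  (+1)
  6. delete 'i'  (+1)
  7. substitute 'n' -> 'r'  (+1)
  8. substitute 'e' -> 'm'  (+1)
Total edit operations: 6
Edit distance = 6


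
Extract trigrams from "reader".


Word: "reader" (length 6)
Number of trigrams = 6 - 3 + 1 = 4
  Position 0: "rea"
  Position 1: "ead"
  Position 2: "ade"
  Position 3: "der"
Trigrams = "rea", "ead", "ade", "der"


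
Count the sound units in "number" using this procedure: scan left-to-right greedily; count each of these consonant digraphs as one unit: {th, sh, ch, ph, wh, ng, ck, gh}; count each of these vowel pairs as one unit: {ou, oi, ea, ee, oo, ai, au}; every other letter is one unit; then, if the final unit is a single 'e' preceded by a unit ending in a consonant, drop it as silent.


Word: "number" (6 letters)
Left-to-right scan:
  (1) 'n' (letter)
  (2) 'u' (letter)
  (3) 'm' (letter)
  (4) 'b' (letter)
  (5) 'e' (letter)
  (6) 'r' (letter)
Units from scan: 6
Sound units = 6 units


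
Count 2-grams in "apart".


Word: "apart" (length 5)
Number of 2-grams = length - 2 + 1 = 5 - 2 + 1
= 4


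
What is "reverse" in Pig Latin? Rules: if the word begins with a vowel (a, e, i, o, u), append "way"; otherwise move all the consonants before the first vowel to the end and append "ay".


Word: "reverse"
Starts with consonant(s) → move to end, add 'ay'
Consonant cluster: "r"
Pig Latin = "everseray"


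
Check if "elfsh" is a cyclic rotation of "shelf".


Word: "shelf", Candidate: "elfsh"
Method: check if candidate is substring of word+word
"shelfshelf" contains "elfsh"? Yes
Is rotation = Yes


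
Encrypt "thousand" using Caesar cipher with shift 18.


Word: "thousand"
Shift: 18
Each letter → (letter + shift) mod 26:
  't' (19) + 18 = 11 → 'l'
  'h' (7) + 18 = 25 → 'z'
  'o' (14) + 18 = 6 → 'g'
  'u' (20) + 18 = 12 → 'm'
  's' (18) + 18 = 10 → 'k'
  'a' (0) + 18 = 18 → 's'
  'n' (13) + 18 = 5 → 'f'
  'd' (3) + 18 = 21 → 'v'
Result = "lzgmksfv"


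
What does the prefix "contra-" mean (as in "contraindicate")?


Prefix: contra-
As in: contraindicate -> contra- + indicate
Meaning = against


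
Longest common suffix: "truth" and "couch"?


Word 1: "truth"
Word 2: "couch"
Comparing from end:
  Pos -1: 'h' == 'h'
  Pos -2: 't' != 'c' (stop)
LCS = "h" (length 1)


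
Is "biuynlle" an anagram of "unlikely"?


Word 1: "unlikely" → sorted: eikllnuy
Word 2: "biuynlle" → sorted: beillnuy
Same letters? eikllnuy != beillnuy
Anagram = No


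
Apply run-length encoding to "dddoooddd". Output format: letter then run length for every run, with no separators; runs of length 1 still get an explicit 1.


String: "dddoooddd"
Scanning for consecutive runs:
  'd' x 3
  'o' x 3
  'd' x 3
RLE = "d3o3d3"


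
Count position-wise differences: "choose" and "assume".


Comparing character by character (same length = 6):
  Pos 0: 'c' vs 'a' !=
  Pos 1: 'h' vs 's' !=
  Pos 2: 'o' vs 's' !=
  Pos 3: 'o' vs 'u' !=
  Pos 4: 's' vs 'm' !=
  Pos 5: 'e' vs 'e' =
Hamming distance = 5


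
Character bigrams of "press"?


Word: "press" (length 5)
Number of bigrams = 5 - 2 + 1 = 4
  Position 0: "pr"
  Position 1: "re"
  Position 2: "es"
  Position 3: "ss"
Bigrams = "pr", "re", "es", "ss"


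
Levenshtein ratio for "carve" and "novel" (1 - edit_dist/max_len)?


Word 1: "carve" (length 5)
Word 2: "novel" (length 5)
One optimal edit sequence:
  1. delete 'c'  (+1)
  2. substitute 'a' -> 'n'  (+1)
  3. substitute 'r' -> 'o'  (+1)
  4. keep 'v'
  5. keep 'e'
  6. insert 'l'  (+1)
Edit distance = 4
Max length = max(5, 5) = 5
Similarity = 1 - 4/5
= 0.2000


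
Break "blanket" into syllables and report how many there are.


Word: "blanket"
Syllable breakdown: blan / ket
Counting: 2 parts
= 2 syllables


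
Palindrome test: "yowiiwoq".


Word: "yowiiwoq"
Reversed: "qowiiwoy"
Forward == Backward? yowiiwoq != qowiiwoy
Palindrome = No


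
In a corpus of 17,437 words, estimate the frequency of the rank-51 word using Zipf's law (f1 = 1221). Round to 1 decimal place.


Zipf's law: f(r) = f(1) / r
f(1) = 1221
f(51) = 1221 / 51
= 23.9 occurrences


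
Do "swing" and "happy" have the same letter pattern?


Pattern of "swing": [0, 1, 2, 3, 4]
Pattern of "happy": [0, 1, 2, 2, 3]
Patterns do not match
Same pattern = No


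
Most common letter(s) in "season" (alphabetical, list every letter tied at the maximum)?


Word: "season"
Letter counts:
  'a': 1
  'e': 1
  'n': 1
  'o': 1
  's': 2
Maximum count = 2
Most frequent = 's' (2 times each)


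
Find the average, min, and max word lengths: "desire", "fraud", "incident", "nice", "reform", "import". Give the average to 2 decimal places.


Lengths: "desire"=6, "fraud"=5, "incident"=8, "nice"=4, "reform"=6, "import"=6
Sum = 35, Count = 6
Average = 35/6 = 5.83
= avg=5.83, min=4, max=8


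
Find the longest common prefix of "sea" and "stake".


Word 1: "sea"
Word 2: "stake"
Comparing from start:
  Pos 0: 's' == 's'
  Pos 1: 'e' != 't' (stop)
LCP = "s" (length 1)


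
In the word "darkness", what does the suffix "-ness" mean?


Suffix: -ness
Example: darkness = dark + -ness
Meaning = state of being


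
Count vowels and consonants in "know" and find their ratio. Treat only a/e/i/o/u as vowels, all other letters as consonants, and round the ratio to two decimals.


Word: "know"
Vowels (a,e,i,o,u): 1
Consonants: 3
Ratio = 1/3
= 0.33


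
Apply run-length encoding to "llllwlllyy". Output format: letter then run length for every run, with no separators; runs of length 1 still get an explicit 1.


String: "llllwlllyy"
Scanning for consecutive runs:
  'l' x 4
  'w' x 1
  'l' x 3
  'y' x 2
RLE = "l4w1l3y2"


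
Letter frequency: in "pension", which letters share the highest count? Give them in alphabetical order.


Word: "pension"
Letter counts:
  'e': 1
  'i': 1
  'n': 2
  'o': 1
  'p': 1
  's': 1
Maximum count = 2
Most frequent = 'n' (2 times each)


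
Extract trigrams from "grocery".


Word: "grocery" (length 7)
Number of trigrams = 7 - 3 + 1 = 5
  Position 0: "gro"
  Position 1: "roc"
  Position 2: "oce"
  Position 3: "cer"
  Position 4: "ery"
Trigrams = "gro", "roc", "oce", "cer", "ery"


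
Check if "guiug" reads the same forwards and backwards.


Word: "guiug"
Reversed: "guiug"
Forward == Backward? guiug == guiug
Palindrome = Yes


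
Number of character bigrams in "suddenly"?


Word: "suddenly" (length 8)
Number of 2-grams = length - 2 + 1 = 8 - 2 + 1
= 7


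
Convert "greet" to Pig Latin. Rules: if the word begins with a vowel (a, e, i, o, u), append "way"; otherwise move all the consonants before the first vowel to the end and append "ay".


Word: "greet"
Starts with consonant(s) → move to end, add 'ay'
Consonant cluster: "gr"
Pig Latin = "eetgray"


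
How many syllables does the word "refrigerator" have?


Word: "refrigerator"
Syllable breakdown: re | frig | er | a | tor
Counting: 5 parts
= 5 syllables


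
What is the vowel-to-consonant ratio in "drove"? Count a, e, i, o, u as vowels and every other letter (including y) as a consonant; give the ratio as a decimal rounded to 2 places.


Word: "drove"
Vowels (a,e,i,o,u): 2
Consonants: 3
Ratio = 2/3
= 0.67
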